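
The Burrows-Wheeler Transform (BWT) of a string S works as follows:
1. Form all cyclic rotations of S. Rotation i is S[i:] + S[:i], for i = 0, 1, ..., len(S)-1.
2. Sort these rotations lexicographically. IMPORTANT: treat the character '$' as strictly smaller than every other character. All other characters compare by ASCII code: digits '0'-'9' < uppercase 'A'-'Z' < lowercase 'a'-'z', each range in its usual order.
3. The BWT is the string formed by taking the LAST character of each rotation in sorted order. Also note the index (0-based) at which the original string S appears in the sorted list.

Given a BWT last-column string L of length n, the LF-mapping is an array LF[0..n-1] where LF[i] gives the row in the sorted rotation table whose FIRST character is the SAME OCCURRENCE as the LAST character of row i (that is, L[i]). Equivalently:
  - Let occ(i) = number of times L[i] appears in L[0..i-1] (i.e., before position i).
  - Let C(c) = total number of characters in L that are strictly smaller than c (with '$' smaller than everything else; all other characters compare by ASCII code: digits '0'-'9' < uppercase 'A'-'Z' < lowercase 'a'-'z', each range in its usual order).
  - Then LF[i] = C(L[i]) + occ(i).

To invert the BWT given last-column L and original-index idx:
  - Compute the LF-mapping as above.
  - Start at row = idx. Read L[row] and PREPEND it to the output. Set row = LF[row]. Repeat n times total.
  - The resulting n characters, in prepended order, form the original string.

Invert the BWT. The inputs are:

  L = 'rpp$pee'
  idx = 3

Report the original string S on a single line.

Answer: pepper$

Derivation:
LF mapping: 6 3 4 0 5 1 2
Walk LF starting at row 3, prepending L[row]:
  step 1: row=3, L[3]='$', prepend. Next row=LF[3]=0
  step 2: row=0, L[0]='r', prepend. Next row=LF[0]=6
  step 3: row=6, L[6]='e', prepend. Next row=LF[6]=2
  step 4: row=2, L[2]='p', prepend. Next row=LF[2]=4
  step 5: row=4, L[4]='p', prepend. Next row=LF[4]=5
  step 6: row=5, L[5]='e', prepend. Next row=LF[5]=1
  step 7: row=1, L[1]='p', prepend. Next row=LF[1]=3
Reversed output: pepper$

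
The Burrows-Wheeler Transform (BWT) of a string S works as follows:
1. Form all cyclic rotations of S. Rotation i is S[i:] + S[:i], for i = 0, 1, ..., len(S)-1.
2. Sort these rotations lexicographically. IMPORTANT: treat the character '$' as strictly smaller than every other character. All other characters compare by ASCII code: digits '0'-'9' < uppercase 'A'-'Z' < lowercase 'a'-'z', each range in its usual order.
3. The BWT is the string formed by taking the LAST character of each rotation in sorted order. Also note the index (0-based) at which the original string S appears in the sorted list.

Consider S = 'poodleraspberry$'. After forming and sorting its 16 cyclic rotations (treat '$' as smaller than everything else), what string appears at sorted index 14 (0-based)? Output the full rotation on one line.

All 16 rotations (rotation i = S[i:]+S[:i]):
  rot[0] = poodleraspberry$
  rot[1] = oodleraspberry$p
  rot[2] = odleraspberry$po
  rot[3] = dleraspberry$poo
  rot[4] = leraspberry$pood
  rot[5] = eraspberry$poodl
  rot[6] = raspberry$poodle
  rot[7] = aspberry$poodler
  rot[8] = spberry$poodlera
  rot[9] = pberry$poodleras
  rot[10] = berry$poodlerasp
  rot[11] = erry$poodleraspb
  rot[12] = rry$poodleraspbe
  rot[13] = ry$poodleraspber
  rot[14] = y$poodleraspberr
  rot[15] = $poodleraspberry
Sorted (with $ < everything):
  sorted[0] = $poodleraspberry
  sorted[1] = aspberry$poodler
  sorted[2] = berry$poodlerasp
  sorted[3] = dleraspberry$poo
  sorted[4] = eraspberry$poodl
  sorted[5] = erry$poodleraspb
  sorted[6] = leraspberry$pood
  sorted[7] = odleraspberry$po
  sorted[8] = oodleraspberry$p
  sorted[9] = pberry$poodleras
  sorted[10] = poodleraspberry$
  sorted[11] = raspberry$poodle
  sorted[12] = rry$poodleraspbe
  sorted[13] = ry$poodleraspber
  sorted[14] = spberry$poodlera
  sorted[15] = y$poodleraspberr
sorted[14] = spberry$poodlera

Answer: spberry$poodlera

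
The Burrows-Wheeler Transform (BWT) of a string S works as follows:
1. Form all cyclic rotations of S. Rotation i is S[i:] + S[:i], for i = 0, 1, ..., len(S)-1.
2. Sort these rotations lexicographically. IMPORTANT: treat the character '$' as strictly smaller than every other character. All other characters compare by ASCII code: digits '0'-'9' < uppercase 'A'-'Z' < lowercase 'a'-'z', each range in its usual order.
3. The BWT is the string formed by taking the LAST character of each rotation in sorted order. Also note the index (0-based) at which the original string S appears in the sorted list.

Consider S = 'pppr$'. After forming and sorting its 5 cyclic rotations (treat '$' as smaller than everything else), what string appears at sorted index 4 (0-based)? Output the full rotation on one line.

Answer: r$ppp

Derivation:
All 5 rotations (rotation i = S[i:]+S[:i]):
  rot[0] = pppr$
  rot[1] = ppr$p
  rot[2] = pr$pp
  rot[3] = r$ppp
  rot[4] = $pppr
Sorted (with $ < everything):
  sorted[0] = $pppr
  sorted[1] = pppr$
  sorted[2] = ppr$p
  sorted[3] = pr$pp
  sorted[4] = r$ppp
sorted[4] = r$ppp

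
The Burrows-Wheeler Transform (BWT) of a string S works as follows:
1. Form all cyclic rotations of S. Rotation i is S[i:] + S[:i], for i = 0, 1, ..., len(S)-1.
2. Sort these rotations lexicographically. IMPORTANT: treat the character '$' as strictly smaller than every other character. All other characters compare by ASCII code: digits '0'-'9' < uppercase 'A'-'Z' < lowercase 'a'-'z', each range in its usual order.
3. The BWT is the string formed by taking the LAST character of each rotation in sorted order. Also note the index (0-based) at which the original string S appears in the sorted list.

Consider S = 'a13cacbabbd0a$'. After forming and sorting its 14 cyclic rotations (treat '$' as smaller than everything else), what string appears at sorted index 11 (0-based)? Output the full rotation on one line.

All 14 rotations (rotation i = S[i:]+S[:i]):
  rot[0] = a13cacbabbd0a$
  rot[1] = 13cacbabbd0a$a
  rot[2] = 3cacbabbd0a$a1
  rot[3] = cacbabbd0a$a13
  rot[4] = acbabbd0a$a13c
  rot[5] = cbabbd0a$a13ca
  rot[6] = babbd0a$a13cac
  rot[7] = abbd0a$a13cacb
  rot[8] = bbd0a$a13cacba
  rot[9] = bd0a$a13cacbab
  rot[10] = d0a$a13cacbabb
  rot[11] = 0a$a13cacbabbd
  rot[12] = a$a13cacbabbd0
  rot[13] = $a13cacbabbd0a
Sorted (with $ < everything):
  sorted[0] = $a13cacbabbd0a
  sorted[1] = 0a$a13cacbabbd
  sorted[2] = 13cacbabbd0a$a
  sorted[3] = 3cacbabbd0a$a1
  sorted[4] = a$a13cacbabbd0
  sorted[5] = a13cacbabbd0a$
  sorted[6] = abbd0a$a13cacb
  sorted[7] = acbabbd0a$a13c
  sorted[8] = babbd0a$a13cac
  sorted[9] = bbd0a$a13cacba
  sorted[10] = bd0a$a13cacbab
  sorted[11] = cacbabbd0a$a13
  sorted[12] = cbabbd0a$a13ca
  sorted[13] = d0a$a13cacbabb
sorted[11] = cacbabbd0a$a13

Answer: cacbabbd0a$a13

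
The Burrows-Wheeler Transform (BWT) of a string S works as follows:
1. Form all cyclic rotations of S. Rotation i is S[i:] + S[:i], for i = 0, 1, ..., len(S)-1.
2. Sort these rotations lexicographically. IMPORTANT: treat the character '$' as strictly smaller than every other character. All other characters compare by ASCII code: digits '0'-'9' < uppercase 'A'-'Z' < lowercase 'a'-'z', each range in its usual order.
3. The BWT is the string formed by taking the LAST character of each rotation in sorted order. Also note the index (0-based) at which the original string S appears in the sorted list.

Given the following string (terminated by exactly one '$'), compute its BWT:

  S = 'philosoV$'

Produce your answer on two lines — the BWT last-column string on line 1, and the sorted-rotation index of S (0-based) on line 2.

All 9 rotations (rotation i = S[i:]+S[:i]):
  rot[0] = philosoV$
  rot[1] = hilosoV$p
  rot[2] = ilosoV$ph
  rot[3] = losoV$phi
  rot[4] = osoV$phil
  rot[5] = soV$philo
  rot[6] = oV$philos
  rot[7] = V$philoso
  rot[8] = $philosoV
Sorted (with $ < everything):
  sorted[0] = $philosoV  (last char: 'V')
  sorted[1] = V$philoso  (last char: 'o')
  sorted[2] = hilosoV$p  (last char: 'p')
  sorted[3] = ilosoV$ph  (last char: 'h')
  sorted[4] = losoV$phi  (last char: 'i')
  sorted[5] = oV$philos  (last char: 's')
  sorted[6] = osoV$phil  (last char: 'l')
  sorted[7] = philosoV$  (last char: '$')
  sorted[8] = soV$philo  (last char: 'o')
Last column: Vophisl$o
Original string S is at sorted index 7

Answer: Vophisl$o
7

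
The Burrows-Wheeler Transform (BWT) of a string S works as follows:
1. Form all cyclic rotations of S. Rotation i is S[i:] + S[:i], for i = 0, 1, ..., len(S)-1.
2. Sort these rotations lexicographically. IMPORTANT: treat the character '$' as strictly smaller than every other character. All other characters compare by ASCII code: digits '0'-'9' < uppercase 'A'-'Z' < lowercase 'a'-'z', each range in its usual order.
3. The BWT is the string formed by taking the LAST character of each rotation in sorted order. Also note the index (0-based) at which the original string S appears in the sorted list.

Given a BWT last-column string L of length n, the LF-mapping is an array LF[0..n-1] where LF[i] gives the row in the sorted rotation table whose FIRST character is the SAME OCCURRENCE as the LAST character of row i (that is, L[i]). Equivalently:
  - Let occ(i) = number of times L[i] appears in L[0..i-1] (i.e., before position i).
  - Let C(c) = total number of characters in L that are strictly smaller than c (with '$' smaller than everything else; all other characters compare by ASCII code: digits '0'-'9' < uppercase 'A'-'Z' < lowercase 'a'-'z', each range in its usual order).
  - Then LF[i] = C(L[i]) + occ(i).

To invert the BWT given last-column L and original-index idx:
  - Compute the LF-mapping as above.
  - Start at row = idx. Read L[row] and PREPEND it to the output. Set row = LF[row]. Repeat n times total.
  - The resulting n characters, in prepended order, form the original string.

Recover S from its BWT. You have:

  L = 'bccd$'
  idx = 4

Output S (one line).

LF mapping: 1 2 3 4 0
Walk LF starting at row 4, prepending L[row]:
  step 1: row=4, L[4]='$', prepend. Next row=LF[4]=0
  step 2: row=0, L[0]='b', prepend. Next row=LF[0]=1
  step 3: row=1, L[1]='c', prepend. Next row=LF[1]=2
  step 4: row=2, L[2]='c', prepend. Next row=LF[2]=3
  step 5: row=3, L[3]='d', prepend. Next row=LF[3]=4
Reversed output: dccb$

Answer: dccb$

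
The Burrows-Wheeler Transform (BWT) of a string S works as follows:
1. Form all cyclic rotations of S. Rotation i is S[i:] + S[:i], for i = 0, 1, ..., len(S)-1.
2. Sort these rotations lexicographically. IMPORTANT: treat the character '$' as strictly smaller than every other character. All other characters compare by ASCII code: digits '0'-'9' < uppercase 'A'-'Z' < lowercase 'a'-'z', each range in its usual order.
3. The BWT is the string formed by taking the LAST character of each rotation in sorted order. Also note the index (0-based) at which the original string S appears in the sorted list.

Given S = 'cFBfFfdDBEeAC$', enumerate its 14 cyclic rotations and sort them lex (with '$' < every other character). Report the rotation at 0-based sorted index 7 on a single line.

Answer: FBfFfdDBEeAC$c

Derivation:
All 14 rotations (rotation i = S[i:]+S[:i]):
  rot[0] = cFBfFfdDBEeAC$
  rot[1] = FBfFfdDBEeAC$c
  rot[2] = BfFfdDBEeAC$cF
  rot[3] = fFfdDBEeAC$cFB
  rot[4] = FfdDBEeAC$cFBf
  rot[5] = fdDBEeAC$cFBfF
  rot[6] = dDBEeAC$cFBfFf
  rot[7] = DBEeAC$cFBfFfd
  rot[8] = BEeAC$cFBfFfdD
  rot[9] = EeAC$cFBfFfdDB
  rot[10] = eAC$cFBfFfdDBE
  rot[11] = AC$cFBfFfdDBEe
  rot[12] = C$cFBfFfdDBEeA
  rot[13] = $cFBfFfdDBEeAC
Sorted (with $ < everything):
  sorted[0] = $cFBfFfdDBEeAC
  sorted[1] = AC$cFBfFfdDBEe
  sorted[2] = BEeAC$cFBfFfdD
  sorted[3] = BfFfdDBEeAC$cF
  sorted[4] = C$cFBfFfdDBEeA
  sorted[5] = DBEeAC$cFBfFfd
  sorted[6] = EeAC$cFBfFfdDB
  sorted[7] = FBfFfdDBEeAC$c
  sorted[8] = FfdDBEeAC$cFBf
  sorted[9] = cFBfFfdDBEeAC$
  sorted[10] = dDBEeAC$cFBfFf
  sorted[11] = eAC$cFBfFfdDBE
  sorted[12] = fFfdDBEeAC$cFB
  sorted[13] = fdDBEeAC$cFBfF
sorted[7] = FBfFfdDBEeAC$c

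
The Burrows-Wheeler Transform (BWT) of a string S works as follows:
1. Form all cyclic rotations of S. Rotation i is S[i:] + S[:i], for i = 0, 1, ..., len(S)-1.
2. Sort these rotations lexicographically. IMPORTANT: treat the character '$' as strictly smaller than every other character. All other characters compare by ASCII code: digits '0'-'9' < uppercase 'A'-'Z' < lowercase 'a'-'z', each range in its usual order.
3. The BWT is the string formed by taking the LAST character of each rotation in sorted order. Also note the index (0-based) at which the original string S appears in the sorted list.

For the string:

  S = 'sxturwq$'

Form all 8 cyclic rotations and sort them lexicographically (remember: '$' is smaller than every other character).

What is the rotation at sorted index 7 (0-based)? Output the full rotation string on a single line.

Answer: xturwq$s

Derivation:
All 8 rotations (rotation i = S[i:]+S[:i]):
  rot[0] = sxturwq$
  rot[1] = xturwq$s
  rot[2] = turwq$sx
  rot[3] = urwq$sxt
  rot[4] = rwq$sxtu
  rot[5] = wq$sxtur
  rot[6] = q$sxturw
  rot[7] = $sxturwq
Sorted (with $ < everything):
  sorted[0] = $sxturwq
  sorted[1] = q$sxturw
  sorted[2] = rwq$sxtu
  sorted[3] = sxturwq$
  sorted[4] = turwq$sx
  sorted[5] = urwq$sxt
  sorted[6] = wq$sxtur
  sorted[7] = xturwq$s
sorted[7] = xturwq$s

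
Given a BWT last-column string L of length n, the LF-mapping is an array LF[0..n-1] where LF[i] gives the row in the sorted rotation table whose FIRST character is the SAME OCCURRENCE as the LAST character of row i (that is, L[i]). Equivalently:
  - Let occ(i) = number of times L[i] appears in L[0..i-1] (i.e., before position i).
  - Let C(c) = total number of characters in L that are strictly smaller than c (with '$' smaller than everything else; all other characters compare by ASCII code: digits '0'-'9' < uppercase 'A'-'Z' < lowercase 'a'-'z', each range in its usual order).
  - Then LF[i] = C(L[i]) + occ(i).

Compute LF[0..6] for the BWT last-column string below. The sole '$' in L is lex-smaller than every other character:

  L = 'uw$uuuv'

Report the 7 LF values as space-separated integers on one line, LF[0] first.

Answer: 1 6 0 2 3 4 5

Derivation:
Char counts: '$':1, 'u':4, 'v':1, 'w':1
C (first-col start): C('$')=0, C('u')=1, C('v')=5, C('w')=6
L[0]='u': occ=0, LF[0]=C('u')+0=1+0=1
L[1]='w': occ=0, LF[1]=C('w')+0=6+0=6
L[2]='$': occ=0, LF[2]=C('$')+0=0+0=0
L[3]='u': occ=1, LF[3]=C('u')+1=1+1=2
L[4]='u': occ=2, LF[4]=C('u')+2=1+2=3
L[5]='u': occ=3, LF[5]=C('u')+3=1+3=4
L[6]='v': occ=0, LF[6]=C('v')+0=5+0=5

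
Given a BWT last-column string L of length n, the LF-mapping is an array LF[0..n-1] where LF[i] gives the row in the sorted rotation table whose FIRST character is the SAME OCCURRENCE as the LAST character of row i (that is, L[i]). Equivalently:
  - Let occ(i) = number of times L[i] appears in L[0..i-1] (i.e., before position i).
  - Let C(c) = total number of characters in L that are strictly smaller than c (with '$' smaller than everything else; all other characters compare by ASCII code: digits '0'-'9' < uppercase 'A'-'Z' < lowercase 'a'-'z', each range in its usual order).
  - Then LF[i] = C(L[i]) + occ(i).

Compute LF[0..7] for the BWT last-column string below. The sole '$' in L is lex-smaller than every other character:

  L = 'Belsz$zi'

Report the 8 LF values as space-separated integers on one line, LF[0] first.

Answer: 1 2 4 5 6 0 7 3

Derivation:
Char counts: '$':1, 'B':1, 'e':1, 'i':1, 'l':1, 's':1, 'z':2
C (first-col start): C('$')=0, C('B')=1, C('e')=2, C('i')=3, C('l')=4, C('s')=5, C('z')=6
L[0]='B': occ=0, LF[0]=C('B')+0=1+0=1
L[1]='e': occ=0, LF[1]=C('e')+0=2+0=2
L[2]='l': occ=0, LF[2]=C('l')+0=4+0=4
L[3]='s': occ=0, LF[3]=C('s')+0=5+0=5
L[4]='z': occ=0, LF[4]=C('z')+0=6+0=6
L[5]='$': occ=0, LF[5]=C('$')+0=0+0=0
L[6]='z': occ=1, LF[6]=C('z')+1=6+1=7
L[7]='i': occ=0, LF[7]=C('i')+0=3+0=3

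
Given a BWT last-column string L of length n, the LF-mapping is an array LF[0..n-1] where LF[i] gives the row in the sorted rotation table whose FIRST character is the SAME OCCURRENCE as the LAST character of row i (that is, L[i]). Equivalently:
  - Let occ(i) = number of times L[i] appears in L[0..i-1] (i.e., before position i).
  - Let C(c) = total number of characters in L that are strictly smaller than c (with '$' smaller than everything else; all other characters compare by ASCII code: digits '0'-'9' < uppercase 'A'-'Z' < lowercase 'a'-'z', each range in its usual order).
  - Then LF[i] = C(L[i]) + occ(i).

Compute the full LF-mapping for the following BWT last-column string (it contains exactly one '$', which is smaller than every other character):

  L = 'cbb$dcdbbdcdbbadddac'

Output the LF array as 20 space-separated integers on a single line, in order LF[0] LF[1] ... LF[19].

Answer: 9 3 4 0 13 10 14 5 6 15 11 16 7 8 1 17 18 19 2 12

Derivation:
Char counts: '$':1, 'a':2, 'b':6, 'c':4, 'd':7
C (first-col start): C('$')=0, C('a')=1, C('b')=3, C('c')=9, C('d')=13
L[0]='c': occ=0, LF[0]=C('c')+0=9+0=9
L[1]='b': occ=0, LF[1]=C('b')+0=3+0=3
L[2]='b': occ=1, LF[2]=C('b')+1=3+1=4
L[3]='$': occ=0, LF[3]=C('$')+0=0+0=0
L[4]='d': occ=0, LF[4]=C('d')+0=13+0=13
L[5]='c': occ=1, LF[5]=C('c')+1=9+1=10
L[6]='d': occ=1, LF[6]=C('d')+1=13+1=14
L[7]='b': occ=2, LF[7]=C('b')+2=3+2=5
L[8]='b': occ=3, LF[8]=C('b')+3=3+3=6
L[9]='d': occ=2, LF[9]=C('d')+2=13+2=15
L[10]='c': occ=2, LF[10]=C('c')+2=9+2=11
L[11]='d': occ=3, LF[11]=C('d')+3=13+3=16
L[12]='b': occ=4, LF[12]=C('b')+4=3+4=7
L[13]='b': occ=5, LF[13]=C('b')+5=3+5=8
L[14]='a': occ=0, LF[14]=C('a')+0=1+0=1
L[15]='d': occ=4, LF[15]=C('d')+4=13+4=17
L[16]='d': occ=5, LF[16]=C('d')+5=13+5=18
L[17]='d': occ=6, LF[17]=C('d')+6=13+6=19
L[18]='a': occ=1, LF[18]=C('a')+1=1+1=2
L[19]='c': occ=3, LF[19]=C('c')+3=9+3=12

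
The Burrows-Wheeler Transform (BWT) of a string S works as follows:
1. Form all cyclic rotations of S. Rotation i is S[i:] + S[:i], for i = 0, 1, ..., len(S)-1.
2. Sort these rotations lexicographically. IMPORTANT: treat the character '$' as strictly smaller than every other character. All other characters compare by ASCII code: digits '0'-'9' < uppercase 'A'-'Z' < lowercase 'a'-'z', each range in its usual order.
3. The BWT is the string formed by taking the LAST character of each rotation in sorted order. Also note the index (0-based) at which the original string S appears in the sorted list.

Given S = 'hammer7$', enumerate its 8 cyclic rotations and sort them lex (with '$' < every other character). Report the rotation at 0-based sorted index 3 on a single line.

Answer: er7$hamm

Derivation:
All 8 rotations (rotation i = S[i:]+S[:i]):
  rot[0] = hammer7$
  rot[1] = ammer7$h
  rot[2] = mmer7$ha
  rot[3] = mer7$ham
  rot[4] = er7$hamm
  rot[5] = r7$hamme
  rot[6] = 7$hammer
  rot[7] = $hammer7
Sorted (with $ < everything):
  sorted[0] = $hammer7
  sorted[1] = 7$hammer
  sorted[2] = ammer7$h
  sorted[3] = er7$hamm
  sorted[4] = hammer7$
  sorted[5] = mer7$ham
  sorted[6] = mmer7$ha
  sorted[7] = r7$hamme
sorted[3] = er7$hamm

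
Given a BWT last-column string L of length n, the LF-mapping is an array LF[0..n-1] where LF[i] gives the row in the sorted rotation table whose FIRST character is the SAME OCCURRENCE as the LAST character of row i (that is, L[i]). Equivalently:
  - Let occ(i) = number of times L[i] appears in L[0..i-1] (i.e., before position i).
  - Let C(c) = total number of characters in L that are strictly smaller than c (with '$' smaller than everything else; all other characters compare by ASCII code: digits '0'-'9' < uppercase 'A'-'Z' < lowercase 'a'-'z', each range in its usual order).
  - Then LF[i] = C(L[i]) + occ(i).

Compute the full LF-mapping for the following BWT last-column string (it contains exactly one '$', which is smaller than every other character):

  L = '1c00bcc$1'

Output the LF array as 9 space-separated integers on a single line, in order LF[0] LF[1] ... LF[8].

Char counts: '$':1, '0':2, '1':2, 'b':1, 'c':3
C (first-col start): C('$')=0, C('0')=1, C('1')=3, C('b')=5, C('c')=6
L[0]='1': occ=0, LF[0]=C('1')+0=3+0=3
L[1]='c': occ=0, LF[1]=C('c')+0=6+0=6
L[2]='0': occ=0, LF[2]=C('0')+0=1+0=1
L[3]='0': occ=1, LF[3]=C('0')+1=1+1=2
L[4]='b': occ=0, LF[4]=C('b')+0=5+0=5
L[5]='c': occ=1, LF[5]=C('c')+1=6+1=7
L[6]='c': occ=2, LF[6]=C('c')+2=6+2=8
L[7]='$': occ=0, LF[7]=C('$')+0=0+0=0
L[8]='1': occ=1, LF[8]=C('1')+1=3+1=4

Answer: 3 6 1 2 5 7 8 0 4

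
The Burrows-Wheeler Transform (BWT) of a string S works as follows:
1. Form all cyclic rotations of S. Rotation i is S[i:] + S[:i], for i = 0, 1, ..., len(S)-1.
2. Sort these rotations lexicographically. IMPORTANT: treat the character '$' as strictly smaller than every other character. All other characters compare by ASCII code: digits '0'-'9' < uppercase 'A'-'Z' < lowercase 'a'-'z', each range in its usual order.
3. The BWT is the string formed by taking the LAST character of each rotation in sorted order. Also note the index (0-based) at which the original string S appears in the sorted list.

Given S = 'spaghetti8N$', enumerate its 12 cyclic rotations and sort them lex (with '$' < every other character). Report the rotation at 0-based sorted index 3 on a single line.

Answer: aghetti8N$sp

Derivation:
All 12 rotations (rotation i = S[i:]+S[:i]):
  rot[0] = spaghetti8N$
  rot[1] = paghetti8N$s
  rot[2] = aghetti8N$sp
  rot[3] = ghetti8N$spa
  rot[4] = hetti8N$spag
  rot[5] = etti8N$spagh
  rot[6] = tti8N$spaghe
  rot[7] = ti8N$spaghet
  rot[8] = i8N$spaghett
  rot[9] = 8N$spaghetti
  rot[10] = N$spaghetti8
  rot[11] = $spaghetti8N
Sorted (with $ < everything):
  sorted[0] = $spaghetti8N
  sorted[1] = 8N$spaghetti
  sorted[2] = N$spaghetti8
  sorted[3] = aghetti8N$sp
  sorted[4] = etti8N$spagh
  sorted[5] = ghetti8N$spa
  sorted[6] = hetti8N$spag
  sorted[7] = i8N$spaghett
  sorted[8] = paghetti8N$s
  sorted[9] = spaghetti8N$
  sorted[10] = ti8N$spaghet
  sorted[11] = tti8N$spaghe
sorted[3] = aghetti8N$sp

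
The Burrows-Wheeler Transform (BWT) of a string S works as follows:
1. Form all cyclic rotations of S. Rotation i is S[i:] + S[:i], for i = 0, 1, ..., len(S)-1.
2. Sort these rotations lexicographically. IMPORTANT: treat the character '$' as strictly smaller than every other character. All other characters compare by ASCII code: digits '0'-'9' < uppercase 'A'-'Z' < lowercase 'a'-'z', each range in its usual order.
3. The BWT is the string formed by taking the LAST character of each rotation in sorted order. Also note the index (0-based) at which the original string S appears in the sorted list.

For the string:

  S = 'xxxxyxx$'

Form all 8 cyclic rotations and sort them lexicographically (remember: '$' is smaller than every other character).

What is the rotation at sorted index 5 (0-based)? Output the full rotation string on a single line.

Answer: xxyxx$xx

Derivation:
All 8 rotations (rotation i = S[i:]+S[:i]):
  rot[0] = xxxxyxx$
  rot[1] = xxxyxx$x
  rot[2] = xxyxx$xx
  rot[3] = xyxx$xxx
  rot[4] = yxx$xxxx
  rot[5] = xx$xxxxy
  rot[6] = x$xxxxyx
  rot[7] = $xxxxyxx
Sorted (with $ < everything):
  sorted[0] = $xxxxyxx
  sorted[1] = x$xxxxyx
  sorted[2] = xx$xxxxy
  sorted[3] = xxxxyxx$
  sorted[4] = xxxyxx$x
  sorted[5] = xxyxx$xx
  sorted[6] = xyxx$xxx
  sorted[7] = yxx$xxxx
sorted[5] = xxyxx$xx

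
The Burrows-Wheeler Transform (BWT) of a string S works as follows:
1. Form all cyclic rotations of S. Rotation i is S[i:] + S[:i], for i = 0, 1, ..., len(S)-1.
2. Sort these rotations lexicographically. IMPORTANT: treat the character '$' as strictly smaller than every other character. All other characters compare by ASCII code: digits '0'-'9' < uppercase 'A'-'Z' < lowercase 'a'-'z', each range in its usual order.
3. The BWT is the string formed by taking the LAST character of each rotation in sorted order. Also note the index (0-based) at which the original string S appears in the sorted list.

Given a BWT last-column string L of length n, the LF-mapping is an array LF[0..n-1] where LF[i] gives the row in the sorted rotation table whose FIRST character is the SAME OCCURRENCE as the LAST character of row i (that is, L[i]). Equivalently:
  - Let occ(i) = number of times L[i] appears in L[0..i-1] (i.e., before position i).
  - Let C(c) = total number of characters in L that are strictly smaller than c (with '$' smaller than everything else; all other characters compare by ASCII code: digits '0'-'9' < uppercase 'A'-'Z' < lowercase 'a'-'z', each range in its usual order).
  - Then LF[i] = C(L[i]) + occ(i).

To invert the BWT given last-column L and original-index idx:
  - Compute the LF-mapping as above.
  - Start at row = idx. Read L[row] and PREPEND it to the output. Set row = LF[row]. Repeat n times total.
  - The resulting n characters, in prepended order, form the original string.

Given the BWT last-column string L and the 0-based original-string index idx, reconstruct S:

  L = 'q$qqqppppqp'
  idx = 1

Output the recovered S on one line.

Answer: ppqqpqpqpq$

Derivation:
LF mapping: 6 0 7 8 9 1 2 3 4 10 5
Walk LF starting at row 1, prepending L[row]:
  step 1: row=1, L[1]='$', prepend. Next row=LF[1]=0
  step 2: row=0, L[0]='q', prepend. Next row=LF[0]=6
  step 3: row=6, L[6]='p', prepend. Next row=LF[6]=2
  step 4: row=2, L[2]='q', prepend. Next row=LF[2]=7
  step 5: row=7, L[7]='p', prepend. Next row=LF[7]=3
  step 6: row=3, L[3]='q', prepend. Next row=LF[3]=8
  step 7: row=8, L[8]='p', prepend. Next row=LF[8]=4
  step 8: row=4, L[4]='q', prepend. Next row=LF[4]=9
  step 9: row=9, L[9]='q', prepend. Next row=LF[9]=10
  step 10: row=10, L[10]='p', prepend. Next row=LF[10]=5
  step 11: row=5, L[5]='p', prepend. Next row=LF[5]=1
Reversed output: ppqqpqpqpq$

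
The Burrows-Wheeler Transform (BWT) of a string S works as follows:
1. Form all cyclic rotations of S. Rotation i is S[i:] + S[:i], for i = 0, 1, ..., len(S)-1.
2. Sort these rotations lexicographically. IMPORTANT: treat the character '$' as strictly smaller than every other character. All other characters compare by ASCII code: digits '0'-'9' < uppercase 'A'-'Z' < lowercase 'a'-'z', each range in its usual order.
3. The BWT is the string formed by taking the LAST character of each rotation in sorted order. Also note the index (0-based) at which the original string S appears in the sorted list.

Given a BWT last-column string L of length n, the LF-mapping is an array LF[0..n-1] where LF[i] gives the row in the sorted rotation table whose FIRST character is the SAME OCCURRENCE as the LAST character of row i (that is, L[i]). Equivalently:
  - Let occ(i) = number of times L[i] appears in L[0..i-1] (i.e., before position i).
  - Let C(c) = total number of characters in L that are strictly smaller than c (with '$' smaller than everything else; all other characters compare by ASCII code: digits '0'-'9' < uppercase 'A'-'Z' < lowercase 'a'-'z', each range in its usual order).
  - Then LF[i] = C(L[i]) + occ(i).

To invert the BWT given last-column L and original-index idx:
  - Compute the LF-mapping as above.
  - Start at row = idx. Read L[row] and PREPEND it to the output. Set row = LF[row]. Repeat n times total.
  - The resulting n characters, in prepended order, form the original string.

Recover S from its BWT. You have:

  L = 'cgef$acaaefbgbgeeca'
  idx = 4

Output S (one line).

LF mapping: 7 16 10 14 0 1 8 2 3 11 15 5 17 6 18 12 13 9 4
Walk LF starting at row 4, prepending L[row]:
  step 1: row=4, L[4]='$', prepend. Next row=LF[4]=0
  step 2: row=0, L[0]='c', prepend. Next row=LF[0]=7
  step 3: row=7, L[7]='a', prepend. Next row=LF[7]=2
  step 4: row=2, L[2]='e', prepend. Next row=LF[2]=10
  step 5: row=10, L[10]='f', prepend. Next row=LF[10]=15
  step 6: row=15, L[15]='e', prepend. Next row=LF[15]=12
  step 7: row=12, L[12]='g', prepend. Next row=LF[12]=17
  step 8: row=17, L[17]='c', prepend. Next row=LF[17]=9
  step 9: row=9, L[9]='e', prepend. Next row=LF[9]=11
  step 10: row=11, L[11]='b', prepend. Next row=LF[11]=5
  step 11: row=5, L[5]='a', prepend. Next row=LF[5]=1
  step 12: row=1, L[1]='g', prepend. Next row=LF[1]=16
  step 13: row=16, L[16]='e', prepend. Next row=LF[16]=13
  step 14: row=13, L[13]='b', prepend. Next row=LF[13]=6
  step 15: row=6, L[6]='c', prepend. Next row=LF[6]=8
  step 16: row=8, L[8]='a', prepend. Next row=LF[8]=3
  step 17: row=3, L[3]='f', prepend. Next row=LF[3]=14
  step 18: row=14, L[14]='g', prepend. Next row=LF[14]=18
  step 19: row=18, L[18]='a', prepend. Next row=LF[18]=4
Reversed output: agfacbegabecgefeac$

Answer: agfacbegabecgefeac$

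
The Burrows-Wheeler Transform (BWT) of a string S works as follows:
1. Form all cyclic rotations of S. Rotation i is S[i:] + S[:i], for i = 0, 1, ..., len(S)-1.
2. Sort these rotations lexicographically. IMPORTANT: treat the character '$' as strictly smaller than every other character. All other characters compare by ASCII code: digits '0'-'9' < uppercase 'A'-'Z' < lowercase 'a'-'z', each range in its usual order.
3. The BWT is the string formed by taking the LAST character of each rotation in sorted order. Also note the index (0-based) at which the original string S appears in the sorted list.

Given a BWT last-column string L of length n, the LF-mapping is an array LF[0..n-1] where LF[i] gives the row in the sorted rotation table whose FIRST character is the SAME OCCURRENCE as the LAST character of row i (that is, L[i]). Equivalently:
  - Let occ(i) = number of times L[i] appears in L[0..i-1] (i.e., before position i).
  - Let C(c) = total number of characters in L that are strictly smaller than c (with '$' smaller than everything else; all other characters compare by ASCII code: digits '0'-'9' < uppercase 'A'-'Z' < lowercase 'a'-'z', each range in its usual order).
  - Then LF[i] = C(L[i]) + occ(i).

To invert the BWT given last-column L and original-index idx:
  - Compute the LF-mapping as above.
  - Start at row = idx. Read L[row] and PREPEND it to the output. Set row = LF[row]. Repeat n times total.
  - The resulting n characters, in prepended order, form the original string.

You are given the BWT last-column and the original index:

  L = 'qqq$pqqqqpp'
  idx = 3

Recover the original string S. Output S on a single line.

Answer: pqqqpqqqpq$

Derivation:
LF mapping: 4 5 6 0 1 7 8 9 10 2 3
Walk LF starting at row 3, prepending L[row]:
  step 1: row=3, L[3]='$', prepend. Next row=LF[3]=0
  step 2: row=0, L[0]='q', prepend. Next row=LF[0]=4
  step 3: row=4, L[4]='p', prepend. Next row=LF[4]=1
  step 4: row=1, L[1]='q', prepend. Next row=LF[1]=5
  step 5: row=5, L[5]='q', prepend. Next row=LF[5]=7
  step 6: row=7, L[7]='q', prepend. Next row=LF[7]=9
  step 7: row=9, L[9]='p', prepend. Next row=LF[9]=2
  step 8: row=2, L[2]='q', prepend. Next row=LF[2]=6
  step 9: row=6, L[6]='q', prepend. Next row=LF[6]=8
  step 10: row=8, L[8]='q', prepend. Next row=LF[8]=10
  step 11: row=10, L[10]='p', prepend. Next row=LF[10]=3
Reversed output: pqqqpqqqpq$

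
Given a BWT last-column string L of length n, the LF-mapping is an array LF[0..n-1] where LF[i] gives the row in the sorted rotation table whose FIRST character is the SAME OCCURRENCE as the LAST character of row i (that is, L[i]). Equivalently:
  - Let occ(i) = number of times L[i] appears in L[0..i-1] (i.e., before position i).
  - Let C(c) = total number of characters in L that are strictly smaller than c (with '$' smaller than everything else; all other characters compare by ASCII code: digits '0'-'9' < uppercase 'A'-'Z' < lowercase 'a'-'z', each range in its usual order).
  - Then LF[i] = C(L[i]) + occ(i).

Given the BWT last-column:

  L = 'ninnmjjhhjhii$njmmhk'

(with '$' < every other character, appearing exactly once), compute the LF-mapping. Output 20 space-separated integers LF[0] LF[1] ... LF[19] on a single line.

Char counts: '$':1, 'h':4, 'i':3, 'j':4, 'k':1, 'm':3, 'n':4
C (first-col start): C('$')=0, C('h')=1, C('i')=5, C('j')=8, C('k')=12, C('m')=13, C('n')=16
L[0]='n': occ=0, LF[0]=C('n')+0=16+0=16
L[1]='i': occ=0, LF[1]=C('i')+0=5+0=5
L[2]='n': occ=1, LF[2]=C('n')+1=16+1=17
L[3]='n': occ=2, LF[3]=C('n')+2=16+2=18
L[4]='m': occ=0, LF[4]=C('m')+0=13+0=13
L[5]='j': occ=0, LF[5]=C('j')+0=8+0=8
L[6]='j': occ=1, LF[6]=C('j')+1=8+1=9
L[7]='h': occ=0, LF[7]=C('h')+0=1+0=1
L[8]='h': occ=1, LF[8]=C('h')+1=1+1=2
L[9]='j': occ=2, LF[9]=C('j')+2=8+2=10
L[10]='h': occ=2, LF[10]=C('h')+2=1+2=3
L[11]='i': occ=1, LF[11]=C('i')+1=5+1=6
L[12]='i': occ=2, LF[12]=C('i')+2=5+2=7
L[13]='$': occ=0, LF[13]=C('$')+0=0+0=0
L[14]='n': occ=3, LF[14]=C('n')+3=16+3=19
L[15]='j': occ=3, LF[15]=C('j')+3=8+3=11
L[16]='m': occ=1, LF[16]=C('m')+1=13+1=14
L[17]='m': occ=2, LF[17]=C('m')+2=13+2=15
L[18]='h': occ=3, LF[18]=C('h')+3=1+3=4
L[19]='k': occ=0, LF[19]=C('k')+0=12+0=12

Answer: 16 5 17 18 13 8 9 1 2 10 3 6 7 0 19 11 14 15 4 12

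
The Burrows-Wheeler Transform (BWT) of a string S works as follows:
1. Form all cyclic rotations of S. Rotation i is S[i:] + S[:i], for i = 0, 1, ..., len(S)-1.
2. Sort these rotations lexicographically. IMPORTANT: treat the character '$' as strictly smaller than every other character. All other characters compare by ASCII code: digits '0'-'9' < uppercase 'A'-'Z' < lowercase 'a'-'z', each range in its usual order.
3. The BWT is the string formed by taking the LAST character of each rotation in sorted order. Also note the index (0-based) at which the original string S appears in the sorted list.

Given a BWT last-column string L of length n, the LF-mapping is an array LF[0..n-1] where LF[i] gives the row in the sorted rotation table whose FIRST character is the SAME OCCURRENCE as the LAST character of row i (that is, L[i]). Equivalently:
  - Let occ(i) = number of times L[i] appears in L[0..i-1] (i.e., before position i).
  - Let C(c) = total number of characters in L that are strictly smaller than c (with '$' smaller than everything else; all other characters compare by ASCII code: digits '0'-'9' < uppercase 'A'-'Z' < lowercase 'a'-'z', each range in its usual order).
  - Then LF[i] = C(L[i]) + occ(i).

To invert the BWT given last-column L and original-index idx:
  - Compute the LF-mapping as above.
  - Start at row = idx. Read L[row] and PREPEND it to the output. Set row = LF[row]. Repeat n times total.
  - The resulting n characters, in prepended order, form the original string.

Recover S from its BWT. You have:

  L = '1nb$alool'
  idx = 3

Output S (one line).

Answer: balloon1$

Derivation:
LF mapping: 1 6 3 0 2 4 7 8 5
Walk LF starting at row 3, prepending L[row]:
  step 1: row=3, L[3]='$', prepend. Next row=LF[3]=0
  step 2: row=0, L[0]='1', prepend. Next row=LF[0]=1
  step 3: row=1, L[1]='n', prepend. Next row=LF[1]=6
  step 4: row=6, L[6]='o', prepend. Next row=LF[6]=7
  step 5: row=7, L[7]='o', prepend. Next row=LF[7]=8
  step 6: row=8, L[8]='l', prepend. Next row=LF[8]=5
  step 7: row=5, L[5]='l', prepend. Next row=LF[5]=4
  step 8: row=4, L[4]='a', prepend. Next row=LF[4]=2
  step 9: row=2, L[2]='b', prepend. Next row=LF[2]=3
Reversed output: balloon1$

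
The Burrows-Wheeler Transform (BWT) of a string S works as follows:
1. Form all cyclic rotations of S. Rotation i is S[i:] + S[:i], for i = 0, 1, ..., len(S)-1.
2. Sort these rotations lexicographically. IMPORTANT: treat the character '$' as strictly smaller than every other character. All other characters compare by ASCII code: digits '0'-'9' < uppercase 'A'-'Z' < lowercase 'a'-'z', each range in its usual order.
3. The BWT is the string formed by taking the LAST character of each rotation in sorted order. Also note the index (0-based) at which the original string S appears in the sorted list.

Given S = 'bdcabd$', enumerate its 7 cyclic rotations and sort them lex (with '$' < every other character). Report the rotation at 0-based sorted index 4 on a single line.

All 7 rotations (rotation i = S[i:]+S[:i]):
  rot[0] = bdcabd$
  rot[1] = dcabd$b
  rot[2] = cabd$bd
  rot[3] = abd$bdc
  rot[4] = bd$bdca
  rot[5] = d$bdcab
  rot[6] = $bdcabd
Sorted (with $ < everything):
  sorted[0] = $bdcabd
  sorted[1] = abd$bdc
  sorted[2] = bd$bdca
  sorted[3] = bdcabd$
  sorted[4] = cabd$bd
  sorted[5] = d$bdcab
  sorted[6] = dcabd$b
sorted[4] = cabd$bd

Answer: cabd$bd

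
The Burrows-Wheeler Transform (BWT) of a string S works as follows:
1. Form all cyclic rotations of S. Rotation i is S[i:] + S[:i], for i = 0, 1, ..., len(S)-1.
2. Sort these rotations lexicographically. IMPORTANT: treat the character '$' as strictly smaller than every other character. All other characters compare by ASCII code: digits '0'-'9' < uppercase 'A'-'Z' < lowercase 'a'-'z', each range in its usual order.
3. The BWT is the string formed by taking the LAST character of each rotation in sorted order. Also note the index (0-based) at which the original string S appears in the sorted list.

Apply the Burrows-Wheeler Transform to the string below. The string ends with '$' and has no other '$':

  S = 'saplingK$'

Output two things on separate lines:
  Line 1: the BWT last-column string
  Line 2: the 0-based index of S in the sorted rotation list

All 9 rotations (rotation i = S[i:]+S[:i]):
  rot[0] = saplingK$
  rot[1] = aplingK$s
  rot[2] = plingK$sa
  rot[3] = lingK$sap
  rot[4] = ingK$sapl
  rot[5] = ngK$sapli
  rot[6] = gK$saplin
  rot[7] = K$sapling
  rot[8] = $saplingK
Sorted (with $ < everything):
  sorted[0] = $saplingK  (last char: 'K')
  sorted[1] = K$sapling  (last char: 'g')
  sorted[2] = aplingK$s  (last char: 's')
  sorted[3] = gK$saplin  (last char: 'n')
  sorted[4] = ingK$sapl  (last char: 'l')
  sorted[5] = lingK$sap  (last char: 'p')
  sorted[6] = ngK$sapli  (last char: 'i')
  sorted[7] = plingK$sa  (last char: 'a')
  sorted[8] = saplingK$  (last char: '$')
Last column: Kgsnlpia$
Original string S is at sorted index 8

Answer: Kgsnlpia$
8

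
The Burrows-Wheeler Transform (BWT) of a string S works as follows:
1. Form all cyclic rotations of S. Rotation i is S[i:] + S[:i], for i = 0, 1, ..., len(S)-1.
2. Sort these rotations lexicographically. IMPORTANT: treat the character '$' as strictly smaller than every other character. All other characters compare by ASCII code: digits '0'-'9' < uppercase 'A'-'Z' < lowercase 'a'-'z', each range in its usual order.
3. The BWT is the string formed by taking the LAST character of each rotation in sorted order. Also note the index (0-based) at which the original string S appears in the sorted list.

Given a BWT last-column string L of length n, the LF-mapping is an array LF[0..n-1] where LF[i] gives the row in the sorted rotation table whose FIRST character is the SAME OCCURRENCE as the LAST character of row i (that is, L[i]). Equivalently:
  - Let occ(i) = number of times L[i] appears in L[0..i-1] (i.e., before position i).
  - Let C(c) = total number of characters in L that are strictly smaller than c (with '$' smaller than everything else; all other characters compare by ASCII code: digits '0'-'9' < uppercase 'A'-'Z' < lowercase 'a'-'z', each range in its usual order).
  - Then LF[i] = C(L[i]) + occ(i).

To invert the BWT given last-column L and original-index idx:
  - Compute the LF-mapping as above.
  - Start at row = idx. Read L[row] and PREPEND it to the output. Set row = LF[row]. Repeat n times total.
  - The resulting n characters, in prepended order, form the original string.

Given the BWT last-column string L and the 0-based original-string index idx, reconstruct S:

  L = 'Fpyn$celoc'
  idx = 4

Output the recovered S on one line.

Answer: encyclopF$

Derivation:
LF mapping: 1 8 9 6 0 2 4 5 7 3
Walk LF starting at row 4, prepending L[row]:
  step 1: row=4, L[4]='$', prepend. Next row=LF[4]=0
  step 2: row=0, L[0]='F', prepend. Next row=LF[0]=1
  step 3: row=1, L[1]='p', prepend. Next row=LF[1]=8
  step 4: row=8, L[8]='o', prepend. Next row=LF[8]=7
  step 5: row=7, L[7]='l', prepend. Next row=LF[7]=5
  step 6: row=5, L[5]='c', prepend. Next row=LF[5]=2
  step 7: row=2, L[2]='y', prepend. Next row=LF[2]=9
  step 8: row=9, L[9]='c', prepend. Next row=LF[9]=3
  step 9: row=3, L[3]='n', prepend. Next row=LF[3]=6
  step 10: row=6, L[6]='e', prepend. Next row=LF[6]=4
Reversed output: encyclopF$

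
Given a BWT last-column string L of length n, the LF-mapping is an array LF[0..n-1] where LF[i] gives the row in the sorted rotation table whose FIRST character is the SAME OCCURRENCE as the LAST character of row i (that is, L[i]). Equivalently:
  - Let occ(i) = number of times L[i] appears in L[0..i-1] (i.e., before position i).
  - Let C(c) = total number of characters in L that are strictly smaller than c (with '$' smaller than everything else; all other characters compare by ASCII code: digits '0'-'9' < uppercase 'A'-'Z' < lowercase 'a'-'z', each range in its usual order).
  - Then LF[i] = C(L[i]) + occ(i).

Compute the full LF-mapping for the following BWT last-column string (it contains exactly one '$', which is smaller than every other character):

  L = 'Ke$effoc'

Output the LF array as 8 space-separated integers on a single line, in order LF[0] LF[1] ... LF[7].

Char counts: '$':1, 'K':1, 'c':1, 'e':2, 'f':2, 'o':1
C (first-col start): C('$')=0, C('K')=1, C('c')=2, C('e')=3, C('f')=5, C('o')=7
L[0]='K': occ=0, LF[0]=C('K')+0=1+0=1
L[1]='e': occ=0, LF[1]=C('e')+0=3+0=3
L[2]='$': occ=0, LF[2]=C('$')+0=0+0=0
L[3]='e': occ=1, LF[3]=C('e')+1=3+1=4
L[4]='f': occ=0, LF[4]=C('f')+0=5+0=5
L[5]='f': occ=1, LF[5]=C('f')+1=5+1=6
L[6]='o': occ=0, LF[6]=C('o')+0=7+0=7
L[7]='c': occ=0, LF[7]=C('c')+0=2+0=2

Answer: 1 3 0 4 5 6 7 2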